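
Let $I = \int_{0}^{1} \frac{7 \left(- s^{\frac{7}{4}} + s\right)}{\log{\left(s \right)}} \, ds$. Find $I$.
$\log{\left(\frac{2097152}{19487171} \right)}$

Introduce a parameter $a$ in the exponent: let $I(a) = \int_{0}^{1} \frac{7 \left(- s^{\frac{7}{4}} + s^{a}\right)}{\log{\left(s \right)}} \, ds$.

Since $\dfrac{\partial}{\partial a}\,s^{a} = s^{a} \ln s$, the $\ln s$ in the denominator cancels and
$$\frac{dI}{da} = \int_{0}^{1} 7 s^{a} \, ds = 7 \left[\frac{s^{a+1}}{a+1}\right]_0^1 = \frac{7}{a + 1}.$$

Integrating with respect to $a$ gives $I(a) = \log{\left(\frac{16384 \left(a + 1\right)^{7}}{19487171} \right)} + C$.

At $a = \frac{7}{4}$ the integrand is identically $0$, so $I(\frac{7}{4}) = 0$. The closed form gives $0$, hence $C = 0$.

Setting $a = 1$:
$$I = \log{\left(\frac{2097152}{19487171} \right)}.$$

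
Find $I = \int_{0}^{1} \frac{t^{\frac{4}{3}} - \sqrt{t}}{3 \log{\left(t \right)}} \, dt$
$\log{\left(\frac{\sqrt[3]{42}}{3} \right)}$

Replace the exponent $\frac{4}{3}$ by a parameter $a$: let $I(a) = \int_{0}^{1} \frac{- \sqrt{t} + t^{a}}{3 \log{\left(t \right)}} \, dt$.

Since $\dfrac{\partial}{\partial a}\,t^{a} = t^{a} \ln t$, the $\ln t$ in the denominator cancels and
$$\frac{dI}{da} = \int_{0}^{1} \frac{1}{3} t^{a} \, dt = \frac{1}{3} \left[\frac{t^{a+1}}{a+1}\right]_0^1 = \frac{1}{3 \left(a + 1\right)}.$$

Integrating with respect to $a$ gives $I(a) = \frac{\log{\left(a + 1 \right)}}{3} - \frac{\log{\left(3 \right)}}{3} + \frac{\log{\left(2 \right)}}{3} + C$.

At $a = \frac{1}{2}$ the integrand is identically $0$, so $I(\frac{1}{2}) = 0$. The closed form gives $0$, hence $C = 0$.

Setting $a = \frac{4}{3}$:
$$I = \log{\left(\frac{\sqrt[3]{42}}{3} \right)}.$$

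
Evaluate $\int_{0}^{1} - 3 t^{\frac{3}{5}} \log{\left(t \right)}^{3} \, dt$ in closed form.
$\frac{5625}{2048}$

Start from the elementary integral
$$J(a) = \int_{0}^{1} - 3 t^{a} \, dt = - \frac{3}{a + 1}.$$

Differentiating under the integral sign brings down a factor of $\ln t$:
$$\frac{dJ}{da} = \int_{0}^{1} - 3 t^{a} \log{\left(t \right)} \, dt = \frac{3}{\left(a + 1\right)^{2}}.$$

Repeating $3$ times in total — each differentiation brings down another $\ln t$ — gives
$$\frac{d^{3}J}{da^{3}} = \int_{0}^{1} - 3 t^{a} \log{\left(t \right)}^{3} \, dt = \frac{18}{\left(a + 1\right)^{4}},$$
and the integrand here is exactly the target integrand, so $I = \frac{18}{\left(a + 1\right)^{4}}$.

Setting $a = \frac{3}{5}$:
$$I = \frac{5625}{2048}.$$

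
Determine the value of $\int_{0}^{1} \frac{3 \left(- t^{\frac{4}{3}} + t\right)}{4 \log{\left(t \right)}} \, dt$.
$- \frac{3 \log{\left(7 \right)}}{4} + \frac{3 \log{\left(6 \right)}}{4}$

Replace the exponent $1$ by a parameter $a$: let $I(a) = \int_{0}^{1} \frac{3 \left(- t^{\frac{4}{3}} + t^{a}\right)}{4 \log{\left(t \right)}} \, dt$.

Since $\dfrac{\partial}{\partial a}\,t^{a} = t^{a} \ln t$, the $\ln t$ in the denominator cancels and
$$\frac{dI}{da} = \int_{0}^{1} \frac{3}{4} t^{a} \, dt = \frac{3}{4} \left[\frac{t^{a+1}}{a+1}\right]_0^1 = \frac{3}{4 \left(a + 1\right)}.$$

Integrating with respect to $a$ gives $I(a) = \log{\left(\frac{3^{\frac{3}{4}} \sqrt[4]{7} \left(a + 1\right)^{\frac{3}{4}}}{7} \right)} + C$.

At $a = \frac{4}{3}$ the integrand is identically $0$, so $I(\frac{4}{3}) = 0$. The closed form gives $0$, hence $C = 0$.

Setting $a = 1$:
$$I = - \frac{3 \log{\left(7 \right)}}{4} + \frac{3 \log{\left(6 \right)}}{4}.$$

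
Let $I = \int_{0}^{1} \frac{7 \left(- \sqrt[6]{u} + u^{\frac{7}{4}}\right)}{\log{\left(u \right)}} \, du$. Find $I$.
$\log{\left(\frac{42618442977}{105413504} \right)}$

Introduce a parameter $a$ in the exponent: let $I(a) = \int_{0}^{1} \frac{7 \left(- \sqrt[6]{u} + u^{a}\right)}{\log{\left(u \right)}} \, du$.

Since $\dfrac{\partial}{\partial a}\,u^{a} = u^{a} \ln u$, the $\ln u$ in the denominator cancels and
$$\frac{dI}{da} = \int_{0}^{1} 7 u^{a} \, du = 7 \left[\frac{u^{a+1}}{a+1}\right]_0^1 = \frac{7}{a + 1}.$$

Integrating with respect to $a$ gives $I(a) = \log{\left(\frac{279936 \left(a + 1\right)^{7}}{823543} \right)} + C$.

At $a = \frac{1}{6}$ the integrand is identically $0$, so $I(\frac{1}{6}) = 0$. The closed form gives $0$, hence $C = 0$.

Setting $a = \frac{7}{4}$:
$$I = \log{\left(\frac{42618442977}{105413504} \right)}.$$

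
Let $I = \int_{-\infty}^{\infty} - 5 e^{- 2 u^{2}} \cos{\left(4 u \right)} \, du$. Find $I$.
$- \frac{5 \sqrt{2} \sqrt{\pi}}{2 e^{2}}$

Let $b$ denote the cosine frequency and define $I(b) = \int_{-\infty}^{\infty} - 5 e^{- 2 u^{2}} \cos{\left(b u \right)} \, du$.

Differentiating under the integral sign,
$$I'(b) = \int_{-\infty}^{\infty} 5 u e^{- 2 u^{2}} \sin{\left(b u \right)} \, du.$$

Integrate $\int_{-\infty}^{\infty} u \sin(b u)\, e^{- 2 u^{2}}\, du$ by parts with $w = \sin(b u)$ and $dv = u\, e^{- 2 u^{2}}\, du$, giving $v = - \frac{e^{- 2 u^{2}}}{4}$. The boundary term vanishes and
$$\int_{-\infty}^{\infty} u \sin(b u)\, e^{- 2 u^{2}}\, du = \frac{b}{4} \int_{-\infty}^{\infty} \cos(b u)\, e^{- 2 u^{2}}\, du,$$
so $I'(b) = - \frac{b}{4}\, I(b)$.

This is a separable first-order ODE; solving with the initial condition $I(0) = \int_{-\infty}^{\infty} - 5 e^{- 2 u^{2}}\,du = - \frac{5 \sqrt{2} \sqrt{\pi}}{2}$ gives
$$I(b) = - \frac{5 \sqrt{2} \sqrt{\pi} e^{- \frac{b^{2}}{8}}}{2}.$$

Setting $b = 4$:
$$I = - \frac{5 \sqrt{2} \sqrt{\pi}}{2 e^{2}}.$$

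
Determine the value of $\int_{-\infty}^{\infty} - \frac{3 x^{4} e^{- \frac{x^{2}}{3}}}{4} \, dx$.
$- \frac{81 \sqrt{3} \sqrt{\pi}}{16}$

Begin with the known integral
$$J(a) = \int_{-\infty}^{\infty} - \frac{3 e^{- a x^{2}}}{4} \, dx = - \frac{3 \sqrt{\pi}}{4 \sqrt{a}}.$$

Differentiating under the integral sign brings down a factor of $(-x^2)$:
$$\frac{dJ}{da} = \int_{-\infty}^{\infty} \frac{3 x^{2} e^{- a x^{2}}}{4} \, dx = \frac{3 \sqrt{\pi}}{8 a^{\frac{3}{2}}}.$$

Repeating twice in total — each differentiation brings down another $(-x^2)$ — gives
$$\frac{d^{2}J}{da^{2}} = \int_{-\infty}^{\infty} - \frac{3 x^{4} e^{- a x^{2}}}{4} \, dx = - \frac{9 \sqrt{\pi}}{16 a^{\frac{5}{2}}},$$
and the integrand here is exactly the target integrand, so $I = - \frac{9 \sqrt{\pi}}{16 a^{\frac{5}{2}}}$.

Setting $a = \frac{1}{3}$:
$$I = - \frac{81 \sqrt{3} \sqrt{\pi}}{16}.$$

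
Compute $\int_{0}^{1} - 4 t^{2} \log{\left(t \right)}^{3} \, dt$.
$\frac{8}{27}$

Consider the simpler parametrised integral
$$J(a) = \int_{0}^{1} - 4 t^{a} \, dt = - \frac{4}{a + 1}.$$

Differentiating under the integral sign brings down a factor of $\ln t$:
$$\frac{dJ}{da} = \int_{0}^{1} - 4 t^{a} \log{\left(t \right)} \, dt = \frac{4}{\left(a + 1\right)^{2}}.$$

Repeating $3$ times in total — each differentiation brings down another $\ln t$ — gives
$$\frac{d^{3}J}{da^{3}} = \int_{0}^{1} - 4 t^{a} \log{\left(t \right)}^{3} \, dt = \frac{24}{\left(a + 1\right)^{4}},$$
and the integrand here is exactly the target integrand, so $I = \frac{24}{\left(a + 1\right)^{4}}$.

Setting $a = 2$:
$$I = \frac{8}{27}.$$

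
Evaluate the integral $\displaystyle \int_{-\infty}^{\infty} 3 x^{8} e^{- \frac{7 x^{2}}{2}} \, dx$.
$\frac{45 \sqrt{14} \sqrt{\pi}}{2401}$

Consider the simpler parametrised integral
$$J(a) = \int_{-\infty}^{\infty} 3 e^{- a x^{2}} \, dx = \frac{3 \sqrt{\pi}}{\sqrt{a}}.$$

Differentiating under the integral sign brings down a factor of $(-x^2)$:
$$\frac{dJ}{da} = \int_{-\infty}^{\infty} - 3 x^{2} e^{- a x^{2}} \, dx = - \frac{3 \sqrt{\pi}}{2 a^{\frac{3}{2}}}.$$

Repeating $4$ times in total — each differentiation brings down another $(-x^2)$ — gives
$$\frac{d^{4}J}{da^{4}} = \int_{-\infty}^{\infty} 3 x^{8} e^{- a x^{2}} \, dx = \frac{315 \sqrt{\pi}}{16 a^{\frac{9}{2}}},$$
and the integrand here is exactly the target integrand, so $I = \frac{315 \sqrt{\pi}}{16 a^{\frac{9}{2}}}$.

Setting $a = \frac{7}{2}$:
$$I = \frac{45 \sqrt{14} \sqrt{\pi}}{2401}.$$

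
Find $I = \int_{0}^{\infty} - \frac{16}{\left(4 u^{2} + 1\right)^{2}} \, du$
$- 2 \pi$

Begin with the known result
$$J(a) = \int_{0}^{\infty} - \frac{1}{a^{2} + u^{2}} \, du = - \frac{\pi}{2 a}.$$

Differentiating under the integral sign with respect to $a$,
$$\frac{dJ}{da} = \int_{0}^{\infty} \frac{2 a}{\left(a^{2} + u^{2}\right)^{2}} \, du = \frac{\pi}{2 a^{2}},$$
so $\int_{0}^{\infty} - \frac{1}{\left(a^{2} + u^{2}\right)^{2}} \, du = - \frac{\pi}{4 a^{3}}$.

Setting $a = \frac{1}{2}$:
$$I = - 2 \pi.$$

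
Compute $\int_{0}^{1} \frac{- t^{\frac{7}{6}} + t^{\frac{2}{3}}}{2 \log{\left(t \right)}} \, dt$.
$\log{\left(\frac{\sqrt{130}}{13} \right)}$

Consider the one-parameter family: let $I(a) = \int_{0}^{1} \frac{t^{\frac{2}{3}} - t^{a}}{2 \log{\left(t \right)}} \, dt$.

Since $\dfrac{\partial}{\partial a}\,t^{a} = t^{a} \ln t$, the $\ln t$ in the denominator cancels and
$$\frac{dI}{da} = \int_{0}^{1} - \frac{1}{2} t^{a} \, dt = - \frac{1}{2} \left[\frac{t^{a+1}}{a+1}\right]_0^1 = - \frac{1}{2 a + 2}.$$

Integrating with respect to $a$ gives $I(a) = - \frac{\log{\left(a + 1 \right)}}{2} - \frac{\log{\left(3 \right)}}{2} + \frac{\log{\left(5 \right)}}{2} + C$.

At $a = \frac{2}{3}$ the integrand is identically $0$, so $I(\frac{2}{3}) = 0$. The closed form gives $0$, hence $C = 0$.

Setting $a = \frac{7}{6}$:
$$I = \log{\left(\frac{\sqrt{130}}{13} \right)}.$$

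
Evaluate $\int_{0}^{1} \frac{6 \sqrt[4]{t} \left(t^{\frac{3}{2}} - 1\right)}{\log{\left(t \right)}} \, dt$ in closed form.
$- \log{\left(\frac{15625}{1771561} \right)}$

Introduce a parameter $a$ in the exponent: let $I(a) = \int_{0}^{1} \frac{6 \left(t^{\frac{7}{4}} - t^{a}\right)}{\log{\left(t \right)}} \, dt$.

Since $\dfrac{\partial}{\partial a}\,t^{a} = t^{a} \ln t$, the $\ln t$ in the denominator cancels and
$$\frac{dI}{da} = \int_{0}^{1} -6 t^{a} \, dt = -6 \left[\frac{t^{a+1}}{a+1}\right]_0^1 = - \frac{6}{a + 1}.$$

Integrating with respect to $a$ gives $I(a) = - \log{\left(\frac{4096 \left(a + 1\right)^{6}}{1771561} \right)} + C$.

At $a = \frac{7}{4}$ the integrand is identically $0$, so $I(\frac{7}{4}) = 0$. The closed form gives $0$, hence $C = 0$.

Setting $a = \frac{1}{4}$:
$$I = - \log{\left(\frac{15625}{1771561} \right)}.$$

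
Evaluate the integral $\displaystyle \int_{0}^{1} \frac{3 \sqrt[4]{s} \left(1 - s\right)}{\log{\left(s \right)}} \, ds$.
$- \log{\left(\frac{729}{125} \right)}$

Consider the one-parameter family: let $I(a) = \int_{0}^{1} \frac{3 \left(\sqrt[4]{s} - s^{a}\right)}{\log{\left(s \right)}} \, ds$.

Since $\dfrac{\partial}{\partial a}\,s^{a} = s^{a} \ln s$, the $\ln s$ in the denominator cancels and
$$\frac{dI}{da} = \int_{0}^{1} -3 s^{a} \, ds = -3 \left[\frac{s^{a+1}}{a+1}\right]_0^1 = - \frac{3}{a + 1}.$$

Integrating with respect to $a$ gives $I(a) = - \log{\left(\frac{64 \left(a + 1\right)^{3}}{125} \right)} + C$.

At $a = \frac{1}{4}$ the integrand is identically $0$, so $I(\frac{1}{4}) = 0$. The closed form gives $0$, hence $C = 0$.

Setting $a = \frac{5}{4}$:
$$I = - \log{\left(\frac{729}{125} \right)}.$$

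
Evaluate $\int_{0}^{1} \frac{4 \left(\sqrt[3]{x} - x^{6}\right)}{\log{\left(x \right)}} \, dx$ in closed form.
$\log{\left(\frac{256}{194481} \right)}$

Replace the exponent $\frac{1}{3}$ by a parameter $a$: let $I(a) = \int_{0}^{1} \frac{4 \left(- x^{6} + x^{a}\right)}{\log{\left(x \right)}} \, dx$.

Since $\dfrac{\partial}{\partial a}\,x^{a} = x^{a} \ln x$, the $\ln x$ in the denominator cancels and
$$\frac{dI}{da} = \int_{0}^{1} 4 x^{a} \, dx = 4 \left[\frac{x^{a+1}}{a+1}\right]_0^1 = \frac{4}{a + 1}.$$

Integrating with respect to $a$ gives $I(a) = \log{\left(\frac{\left(a + 1\right)^{4}}{2401} \right)} + C$.

At $a = 6$ the integrand is identically $0$, so $I(6) = 0$. The closed form gives $0$, hence $C = 0$.

Setting $a = \frac{1}{3}$:
$$I = \log{\left(\frac{256}{194481} \right)}.$$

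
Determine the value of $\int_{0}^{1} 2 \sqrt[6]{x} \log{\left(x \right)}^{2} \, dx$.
$\frac{864}{343}$

Start from the elementary integral
$$J(a) = \int_{0}^{1} 2 x^{a} \, dx = \frac{2}{a + 1}.$$

Differentiating under the integral sign brings down a factor of $\ln x$:
$$\frac{dJ}{da} = \int_{0}^{1} 2 x^{a} \log{\left(x \right)} \, dx = - \frac{2}{\left(a + 1\right)^{2}}.$$

Repeating twice in total — each differentiation brings down another $\ln x$ — gives
$$\frac{d^{2}J}{da^{2}} = \int_{0}^{1} 2 x^{a} \log{\left(x \right)}^{2} \, dx = \frac{4}{\left(a + 1\right)^{3}},$$
and the integrand here is exactly the target integrand, so $I = \frac{4}{\left(a + 1\right)^{3}}$.

Setting $a = \frac{1}{6}$:
$$I = \frac{864}{343}.$$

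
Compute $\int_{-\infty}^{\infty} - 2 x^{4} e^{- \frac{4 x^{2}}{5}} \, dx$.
$- \frac{75 \sqrt{5} \sqrt{\pi}}{64}$

Consider the simpler parametrised integral
$$J(a) = \int_{-\infty}^{\infty} - 2 e^{- a x^{2}} \, dx = - \frac{2 \sqrt{\pi}}{\sqrt{a}}.$$

Differentiating under the integral sign brings down a factor of $(-x^2)$:
$$\frac{dJ}{da} = \int_{-\infty}^{\infty} 2 x^{2} e^{- a x^{2}} \, dx = \frac{\sqrt{\pi}}{a^{\frac{3}{2}}}.$$

Repeating twice in total — each differentiation brings down another $(-x^2)$ — gives
$$\frac{d^{2}J}{da^{2}} = \int_{-\infty}^{\infty} - 2 x^{4} e^{- a x^{2}} \, dx = - \frac{3 \sqrt{\pi}}{2 a^{\frac{5}{2}}},$$
and the integrand here is exactly the target integrand, so $I = - \frac{3 \sqrt{\pi}}{2 a^{\frac{5}{2}}}$.

Setting $a = \frac{4}{5}$:
$$I = - \frac{75 \sqrt{5} \sqrt{\pi}}{64}.$$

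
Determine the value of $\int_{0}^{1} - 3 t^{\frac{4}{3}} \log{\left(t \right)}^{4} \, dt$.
$- \frac{17496}{16807}$

Start from the elementary integral
$$J(a) = \int_{0}^{1} - 3 t^{a} \, dt = - \frac{3}{a + 1}.$$

Differentiating under the integral sign brings down a factor of $\ln t$:
$$\frac{dJ}{da} = \int_{0}^{1} - 3 t^{a} \log{\left(t \right)} \, dt = \frac{3}{\left(a + 1\right)^{2}}.$$

Repeating $4$ times in total — each differentiation brings down another $\ln t$ — gives
$$\frac{d^{4}J}{da^{4}} = \int_{0}^{1} - 3 t^{a} \log{\left(t \right)}^{4} \, dt = - \frac{72}{\left(a + 1\right)^{5}},$$
and the integrand here is exactly the target integrand, so $I = - \frac{72}{\left(a + 1\right)^{5}}$.

Setting $a = \frac{4}{3}$:
$$I = - \frac{17496}{16807}.$$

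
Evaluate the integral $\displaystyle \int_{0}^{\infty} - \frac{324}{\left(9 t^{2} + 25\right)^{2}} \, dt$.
$- \frac{27 \pi}{125}$

Start from the standard arctangent integral
$$J(a) = \int_{0}^{\infty} - \frac{4}{a^{2} + t^{2}} \, dt = - \frac{2 \pi}{a}.$$

Differentiating under the integral sign with respect to $a$,
$$\frac{dJ}{da} = \int_{0}^{\infty} \frac{8 a}{\left(a^{2} + t^{2}\right)^{2}} \, dt = \frac{2 \pi}{a^{2}},$$
so $\int_{0}^{\infty} - \frac{4}{\left(a^{2} + t^{2}\right)^{2}} \, dt = - \frac{\pi}{a^{3}}$.

Setting $a = \frac{5}{3}$:
$$I = - \frac{27 \pi}{125}.$$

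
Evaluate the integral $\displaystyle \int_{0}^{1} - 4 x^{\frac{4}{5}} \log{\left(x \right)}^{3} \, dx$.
$\frac{5000}{2187}$

Start from the elementary integral
$$J(a) = \int_{0}^{1} - 4 x^{a} \, dx = - \frac{4}{a + 1}.$$

Differentiating under the integral sign brings down a factor of $\ln x$:
$$\frac{dJ}{da} = \int_{0}^{1} - 4 x^{a} \log{\left(x \right)} \, dx = \frac{4}{\left(a + 1\right)^{2}}.$$

Repeating $3$ times in total — each differentiation brings down another $\ln x$ — gives
$$\frac{d^{3}J}{da^{3}} = \int_{0}^{1} - 4 x^{a} \log{\left(x \right)}^{3} \, dx = \frac{24}{\left(a + 1\right)^{4}},$$
and the integrand here is exactly the target integrand, so $I = \frac{24}{\left(a + 1\right)^{4}}$.

Setting $a = \frac{4}{5}$:
$$I = \frac{5000}{2187}.$$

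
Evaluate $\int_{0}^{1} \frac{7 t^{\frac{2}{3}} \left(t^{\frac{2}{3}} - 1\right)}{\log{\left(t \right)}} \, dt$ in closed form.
$\log{\left(\frac{823543}{78125} \right)}$

Introduce a parameter $a$ in the exponent: let $I(a) = \int_{0}^{1} \frac{7 \left(- t^{\frac{2}{3}} + t^{a}\right)}{\log{\left(t \right)}} \, dt$.

Since $\dfrac{\partial}{\partial a}\,t^{a} = t^{a} \ln t$, the $\ln t$ in the denominator cancels and
$$\frac{dI}{da} = \int_{0}^{1} 7 t^{a} \, dt = 7 \left[\frac{t^{a+1}}{a+1}\right]_0^1 = \frac{7}{a + 1}.$$

Integrating with respect to $a$ gives $I(a) = \log{\left(\frac{2187 \left(a + 1\right)^{7}}{78125} \right)} + C$.

At $a = \frac{2}{3}$ the integrand is identically $0$, so $I(\frac{2}{3}) = 0$. The closed form gives $0$, hence $C = 0$.

Setting $a = \frac{4}{3}$:
$$I = \log{\left(\frac{823543}{78125} \right)}.$$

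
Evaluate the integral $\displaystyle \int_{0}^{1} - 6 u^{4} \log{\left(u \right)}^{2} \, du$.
$- \frac{12}{125}$

Consider the simpler parametrised integral
$$J(a) = \int_{0}^{1} - 6 u^{a} \, du = - \frac{6}{a + 1}.$$

Differentiating under the integral sign brings down a factor of $\ln u$:
$$\frac{dJ}{da} = \int_{0}^{1} - 6 u^{a} \log{\left(u \right)} \, du = \frac{6}{\left(a + 1\right)^{2}}.$$

Repeating twice in total — each differentiation brings down another $\ln u$ — gives
$$\frac{d^{2}J}{da^{2}} = \int_{0}^{1} - 6 u^{a} \log{\left(u \right)}^{2} \, du = - \frac{12}{\left(a + 1\right)^{3}},$$
and the integrand here is exactly the target integrand, so $I = - \frac{12}{\left(a + 1\right)^{3}}$.

Setting $a = 4$:
$$I = - \frac{12}{125}.$$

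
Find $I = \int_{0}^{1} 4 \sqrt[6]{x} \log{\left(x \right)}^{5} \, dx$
$- \frac{22394880}{117649}$

Consider the simpler parametrised integral
$$J(a) = \int_{0}^{1} 4 x^{a} \, dx = \frac{4}{a + 1}.$$

Differentiating under the integral sign brings down a factor of $\ln x$:
$$\frac{dJ}{da} = \int_{0}^{1} 4 x^{a} \log{\left(x \right)} \, dx = - \frac{4}{\left(a + 1\right)^{2}}.$$

Repeating $5$ times in total — each differentiation brings down another $\ln x$ — gives
$$\frac{d^{5}J}{da^{5}} = \int_{0}^{1} 4 x^{a} \log{\left(x \right)}^{5} \, dx = - \frac{480}{\left(a + 1\right)^{6}},$$
and the integrand here is exactly the target integrand, so $I = - \frac{480}{\left(a + 1\right)^{6}}$.

Setting $a = \frac{1}{6}$:
$$I = - \frac{22394880}{117649}.$$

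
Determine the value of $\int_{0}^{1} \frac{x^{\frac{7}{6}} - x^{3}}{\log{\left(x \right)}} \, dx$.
$\log{\left(\frac{13}{24} \right)}$

Consider the one-parameter family: let $I(a) = \int_{0}^{1} \frac{- x^{3} + x^{a}}{\log{\left(x \right)}} \, dx$.

Since $\dfrac{\partial}{\partial a}\,x^{a} = x^{a} \ln x$, the $\ln x$ in the denominator cancels and
$$\frac{dI}{da} = \int_{0}^{1} x^{a} \, dx = \left[\frac{x^{a+1}}{a+1}\right]_0^1 = \frac{1}{a + 1}.$$

Integrating with respect to $a$ gives $I(a) = \log{\left(\frac{a}{4} + \frac{1}{4} \right)} + C$.

At $a = 3$ the integrand is identically $0$, so $I(3) = 0$. The closed form gives $0$, hence $C = 0$.

Setting $a = \frac{7}{6}$:
$$I = \log{\left(\frac{13}{24} \right)}.$$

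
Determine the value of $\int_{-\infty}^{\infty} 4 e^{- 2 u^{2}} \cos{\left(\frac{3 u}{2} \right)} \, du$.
$\frac{2 \sqrt{2} \sqrt{\pi}}{e^{\frac{9}{32}}}$

Let $b$ denote the cosine frequency and define $I(b) = \int_{-\infty}^{\infty} 4 e^{- 2 u^{2}} \cos{\left(b u \right)} \, du$.

Differentiating under the integral sign,
$$I'(b) = \int_{-\infty}^{\infty} - 4 u e^{- 2 u^{2}} \sin{\left(b u \right)} \, du.$$

Integrate $\int_{-\infty}^{\infty} u \sin(b u)\, e^{- 2 u^{2}}\, du$ by parts with $w = \sin(b u)$ and $dv = u\, e^{- 2 u^{2}}\, du$, giving $v = - \frac{e^{- 2 u^{2}}}{4}$. The boundary term vanishes and
$$\int_{-\infty}^{\infty} u \sin(b u)\, e^{- 2 u^{2}}\, du = \frac{b}{4} \int_{-\infty}^{\infty} \cos(b u)\, e^{- 2 u^{2}}\, du,$$
so $I'(b) = - \frac{b}{4}\, I(b)$.

This is a separable first-order ODE; solving with the initial condition $I(0) = \int_{-\infty}^{\infty} 4 e^{- 2 u^{2}}\,du = 2 \sqrt{2} \sqrt{\pi}$ gives
$$I(b) = 2 \sqrt{2} \sqrt{\pi} e^{- \frac{b^{2}}{8}}.$$

Setting $b = \frac{3}{2}$:
$$I = \frac{2 \sqrt{2} \sqrt{\pi}}{e^{\frac{9}{32}}}.$$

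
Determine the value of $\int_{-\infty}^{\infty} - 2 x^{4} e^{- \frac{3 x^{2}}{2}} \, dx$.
$- \frac{2 \sqrt{6} \sqrt{\pi}}{9}$

Begin with the known integral
$$J(a) = \int_{-\infty}^{\infty} - 2 e^{- a x^{2}} \, dx = - \frac{2 \sqrt{\pi}}{\sqrt{a}}.$$

Differentiating under the integral sign brings down a factor of $(-x^2)$:
$$\frac{dJ}{da} = \int_{-\infty}^{\infty} 2 x^{2} e^{- a x^{2}} \, dx = \frac{\sqrt{\pi}}{a^{\frac{3}{2}}}.$$

Repeating twice in total — each differentiation brings down another $(-x^2)$ — gives
$$\frac{d^{2}J}{da^{2}} = \int_{-\infty}^{\infty} - 2 x^{4} e^{- a x^{2}} \, dx = - \frac{3 \sqrt{\pi}}{2 a^{\frac{5}{2}}},$$
and the integrand here is exactly the target integrand, so $I = - \frac{3 \sqrt{\pi}}{2 a^{\frac{5}{2}}}$.

Setting $a = \frac{3}{2}$:
$$I = - \frac{2 \sqrt{6} \sqrt{\pi}}{9}.$$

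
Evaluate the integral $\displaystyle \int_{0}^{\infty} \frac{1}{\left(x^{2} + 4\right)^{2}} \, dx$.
$\frac{\pi}{32}$

Start from the standard arctangent integral
$$J(a) = \int_{0}^{\infty} \frac{1}{a^{2} + x^{2}} \, dx = \frac{\pi}{2 a}.$$

Differentiating under the integral sign with respect to $a$,
$$\frac{dJ}{da} = \int_{0}^{\infty} - \frac{2 a}{\left(a^{2} + x^{2}\right)^{2}} \, dx = - \frac{\pi}{2 a^{2}},$$
so $\int_{0}^{\infty} \frac{1}{\left(a^{2} + x^{2}\right)^{2}} \, dx = \frac{\pi}{4 a^{3}}$.

Setting $a = 2$:
$$I = \frac{\pi}{32}.$$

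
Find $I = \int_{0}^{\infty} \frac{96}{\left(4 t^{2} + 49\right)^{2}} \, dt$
$\frac{12 \pi}{343}$

Recall the elementary integral
$$J(a) = \int_{0}^{\infty} \frac{6}{a^{2} + t^{2}} \, dt = \frac{3 \pi}{a}.$$

Differentiating under the integral sign with respect to $a$,
$$\frac{dJ}{da} = \int_{0}^{\infty} - \frac{12 a}{\left(a^{2} + t^{2}\right)^{2}} \, dt = - \frac{3 \pi}{a^{2}},$$
so $\int_{0}^{\infty} \frac{6}{\left(a^{2} + t^{2}\right)^{2}} \, dt = \frac{3 \pi}{2 a^{3}}$.

Setting $a = \frac{7}{2}$:
$$I = \frac{12 \pi}{343}.$$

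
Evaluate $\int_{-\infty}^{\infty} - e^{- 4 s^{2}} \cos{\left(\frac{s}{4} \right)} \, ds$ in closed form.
$- \frac{\sqrt{\pi}}{2 e^{\frac{1}{256}}}$

Define $I(b) = \int_{-\infty}^{\infty} - e^{- 4 s^{2}} \cos{\left(b s \right)} \, ds$.

Differentiating under the integral sign,
$$I'(b) = \int_{-\infty}^{\infty} s e^{- 4 s^{2}} \sin{\left(b s \right)} \, ds.$$

Integrate $\int_{-\infty}^{\infty} s \sin(b s)\, e^{- 4 s^{2}}\, ds$ by parts with $u = \sin(b s)$ and $dv = s\, e^{- 4 s^{2}}\, ds$, giving $v = - \frac{e^{- 4 s^{2}}}{8}$. The boundary term vanishes and
$$\int_{-\infty}^{\infty} s \sin(b s)\, e^{- 4 s^{2}}\, ds = \frac{b}{8} \int_{-\infty}^{\infty} \cos(b s)\, e^{- 4 s^{2}}\, ds,$$
so $I'(b) = - \frac{b}{8}\, I(b)$.

This is a separable first-order ODE; solving with the initial condition $I(0) = \int_{-\infty}^{\infty} - e^{- 4 s^{2}}\,ds = - \frac{\sqrt{\pi}}{2}$ gives
$$I(b) = - \frac{\sqrt{\pi} e^{- \frac{b^{2}}{16}}}{2}.$$

Setting $b = \frac{1}{4}$:
$$I = - \frac{\sqrt{\pi}}{2 e^{\frac{1}{256}}}.$$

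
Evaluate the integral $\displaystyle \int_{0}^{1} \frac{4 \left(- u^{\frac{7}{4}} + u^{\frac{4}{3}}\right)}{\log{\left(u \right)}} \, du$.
$- \log{\left(\frac{1185921}{614656} \right)}$

Consider the one-parameter family: let $I(a) = \int_{0}^{1} \frac{4 \left(u^{\frac{4}{3}} - u^{a}\right)}{\log{\left(u \right)}} \, du$.

Since $\dfrac{\partial}{\partial a}\,u^{a} = u^{a} \ln u$, the $\ln u$ in the denominator cancels and
$$\frac{dI}{da} = \int_{0}^{1} -4 u^{a} \, du = -4 \left[\frac{u^{a+1}}{a+1}\right]_0^1 = - \frac{4}{a + 1}.$$

Integrating with respect to $a$ gives $I(a) = - \log{\left(\frac{81 \left(a + 1\right)^{4}}{2401} \right)} + C$.

At $a = \frac{4}{3}$ the integrand is identically $0$, so $I(\frac{4}{3}) = 0$. The closed form gives $0$, hence $C = 0$.

Setting $a = \frac{7}{4}$:
$$I = - \log{\left(\frac{1185921}{614656} \right)}.$$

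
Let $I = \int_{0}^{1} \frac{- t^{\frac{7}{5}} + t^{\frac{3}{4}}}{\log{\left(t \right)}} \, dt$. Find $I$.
$\log{\left(\frac{35}{48} \right)}$

Consider the one-parameter family: let $I(a) = \int_{0}^{1} \frac{- t^{\frac{7}{5}} + t^{a}}{\log{\left(t \right)}} \, dt$.

Since $\dfrac{\partial}{\partial a}\,t^{a} = t^{a} \ln t$, the $\ln t$ in the denominator cancels and
$$\frac{dI}{da} = \int_{0}^{1} t^{a} \, dt = \left[\frac{t^{a+1}}{a+1}\right]_0^1 = \frac{1}{a + 1}.$$

Integrating with respect to $a$ gives $I(a) = \log{\left(\frac{5 a}{12} + \frac{5}{12} \right)} + C$.

At $a = \frac{7}{5}$ the integrand is identically $0$, so $I(\frac{7}{5}) = 0$. The closed form gives $0$, hence $C = 0$.

Setting $a = \frac{3}{4}$:
$$I = \log{\left(\frac{35}{48} \right)}.$$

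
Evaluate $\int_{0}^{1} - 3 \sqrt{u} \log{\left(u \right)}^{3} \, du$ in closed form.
$\frac{32}{9}$

Begin with the known integral
$$J(a) = \int_{0}^{1} - 3 u^{a} \, du = - \frac{3}{a + 1}.$$

Differentiating under the integral sign brings down a factor of $\ln u$:
$$\frac{dJ}{da} = \int_{0}^{1} - 3 u^{a} \log{\left(u \right)} \, du = \frac{3}{\left(a + 1\right)^{2}}.$$

Repeating $3$ times in total — each differentiation brings down another $\ln u$ — gives
$$\frac{d^{3}J}{da^{3}} = \int_{0}^{1} - 3 u^{a} \log{\left(u \right)}^{3} \, du = \frac{18}{\left(a + 1\right)^{4}},$$
and the integrand here is exactly the target integrand, so $I = \frac{18}{\left(a + 1\right)^{4}}$.

Setting $a = \frac{1}{2}$:
$$I = \frac{32}{9}.$$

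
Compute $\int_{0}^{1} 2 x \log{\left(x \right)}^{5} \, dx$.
$- \frac{15}{4}$

Begin with the known integral
$$J(a) = \int_{0}^{1} 2 x^{a} \, dx = \frac{2}{a + 1}.$$

Differentiating under the integral sign brings down a factor of $\ln x$:
$$\frac{dJ}{da} = \int_{0}^{1} 2 x^{a} \log{\left(x \right)} \, dx = - \frac{2}{\left(a + 1\right)^{2}}.$$

Repeating $5$ times in total — each differentiation brings down another $\ln x$ — gives
$$\frac{d^{5}J}{da^{5}} = \int_{0}^{1} 2 x^{a} \log{\left(x \right)}^{5} \, dx = - \frac{240}{\left(a + 1\right)^{6}},$$
and the integrand here is exactly the target integrand, so $I = - \frac{240}{\left(a + 1\right)^{6}}$.

Setting $a = 1$:
$$I = - \frac{15}{4}.$$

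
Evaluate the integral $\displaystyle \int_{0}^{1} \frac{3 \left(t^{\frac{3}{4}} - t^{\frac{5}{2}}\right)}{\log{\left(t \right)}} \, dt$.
$- \log{\left(8 \right)}$

Replace the exponent $\frac{5}{2}$ by a parameter $a$: let $I(a) = \int_{0}^{1} \frac{3 \left(t^{\frac{3}{4}} - t^{a}\right)}{\log{\left(t \right)}} \, dt$.

Since $\dfrac{\partial}{\partial a}\,t^{a} = t^{a} \ln t$, the $\ln t$ in the denominator cancels and
$$\frac{dI}{da} = \int_{0}^{1} -3 t^{a} \, dt = -3 \left[\frac{t^{a+1}}{a+1}\right]_0^1 = - \frac{3}{a + 1}.$$

Integrating with respect to $a$ gives $I(a) = - \log{\left(\frac{64 \left(a + 1\right)^{3}}{343} \right)} + C$.

At $a = \frac{3}{4}$ the integrand is identically $0$, so $I(\frac{3}{4}) = 0$. The closed form gives $0$, hence $C = 0$.

Setting $a = \frac{5}{2}$:
$$I = - \log{\left(8 \right)}.$$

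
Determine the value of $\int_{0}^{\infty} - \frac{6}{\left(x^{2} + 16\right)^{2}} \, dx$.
$- \frac{3 \pi}{128}$

Start from the standard arctangent integral
$$J(a) = \int_{0}^{\infty} - \frac{6}{a^{2} + x^{2}} \, dx = - \frac{3 \pi}{a}.$$

Differentiating under the integral sign with respect to $a$,
$$\frac{dJ}{da} = \int_{0}^{\infty} \frac{12 a}{\left(a^{2} + x^{2}\right)^{2}} \, dx = \frac{3 \pi}{a^{2}},$$
so $\int_{0}^{\infty} - \frac{6}{\left(a^{2} + x^{2}\right)^{2}} \, dx = - \frac{3 \pi}{2 a^{3}}$.

Setting $a = 4$:
$$I = - \frac{3 \pi}{128}.$$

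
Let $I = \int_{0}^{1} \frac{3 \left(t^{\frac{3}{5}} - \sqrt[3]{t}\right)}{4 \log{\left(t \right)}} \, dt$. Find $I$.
$- \frac{3 \log{\left(5 \right)}}{4} + \frac{3 \log{\left(6 \right)}}{4}$

Consider the one-parameter family: let $I(a) = \int_{0}^{1} \frac{3 \left(- \sqrt[3]{t} + t^{a}\right)}{4 \log{\left(t \right)}} \, dt$.

Since $\dfrac{\partial}{\partial a}\,t^{a} = t^{a} \ln t$, the $\ln t$ in the denominator cancels and
$$\frac{dI}{da} = \int_{0}^{1} \frac{3}{4} t^{a} \, dt = \frac{3}{4} \left[\frac{t^{a+1}}{a+1}\right]_0^1 = \frac{3}{4 \left(a + 1\right)}.$$

Integrating with respect to $a$ gives $I(a) = \log{\left(\frac{\sqrt{2} \cdot 3^{\frac{3}{4}} \left(a + 1\right)^{\frac{3}{4}}}{4} \right)} + C$.

At $a = \frac{1}{3}$ the integrand is identically $0$, so $I(\frac{1}{3}) = 0$. The closed form gives $0$, hence $C = 0$.

Setting $a = \frac{3}{5}$:
$$I = - \frac{3 \log{\left(5 \right)}}{4} + \frac{3 \log{\left(6 \right)}}{4}.$$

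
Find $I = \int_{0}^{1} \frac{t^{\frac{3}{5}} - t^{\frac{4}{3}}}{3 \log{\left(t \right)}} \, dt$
$- \frac{\log{\left(35 \right)}}{3} + \frac{\log{\left(3 \right)}}{3} + \log{\left(2 \right)}$

Consider the one-parameter family: let $I(a) = \int_{0}^{1} \frac{- t^{\frac{4}{3}} + t^{a}}{3 \log{\left(t \right)}} \, dt$.

Since $\dfrac{\partial}{\partial a}\,t^{a} = t^{a} \ln t$, the $\ln t$ in the denominator cancels and
$$\frac{dI}{da} = \int_{0}^{1} \frac{1}{3} t^{a} \, dt = \frac{1}{3} \left[\frac{t^{a+1}}{a+1}\right]_0^1 = \frac{1}{3 \left(a + 1\right)}.$$

Integrating with respect to $a$ gives $I(a) = \frac{\log{\left(a + 1 \right)}}{3} - \frac{\log{\left(7 \right)}}{3} + \frac{\log{\left(3 \right)}}{3} + C$.

At $a = \frac{4}{3}$ the integrand is identically $0$, so $I(\frac{4}{3}) = 0$. The closed form gives $0$, hence $C = 0$.

Setting $a = \frac{3}{5}$:
$$I = - \frac{\log{\left(35 \right)}}{3} + \frac{\log{\left(3 \right)}}{3} + \log{\left(2 \right)}.$$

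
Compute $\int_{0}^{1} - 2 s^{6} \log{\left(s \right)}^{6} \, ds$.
$- \frac{1440}{823543}$

Start from the elementary integral
$$J(a) = \int_{0}^{1} - 2 s^{a} \, ds = - \frac{2}{a + 1}.$$

Differentiating under the integral sign brings down a factor of $\ln s$:
$$\frac{dJ}{da} = \int_{0}^{1} - 2 s^{a} \log{\left(s \right)} \, ds = \frac{2}{\left(a + 1\right)^{2}}.$$

Repeating $6$ times in total — each differentiation brings down another $\ln s$ — gives
$$\frac{d^{6}J}{da^{6}} = \int_{0}^{1} - 2 s^{a} \log{\left(s \right)}^{6} \, ds = - \frac{1440}{\left(a + 1\right)^{7}},$$
and the integrand here is exactly the target integrand, so $I = - \frac{1440}{\left(a + 1\right)^{7}}$.

Setting $a = 6$:
$$I = - \frac{1440}{823543}.$$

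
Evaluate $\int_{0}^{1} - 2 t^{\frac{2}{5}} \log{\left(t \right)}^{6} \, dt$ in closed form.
$- \frac{112500000}{823543}$

Begin with the known integral
$$J(a) = \int_{0}^{1} - 2 t^{a} \, dt = - \frac{2}{a + 1}.$$

Differentiating under the integral sign brings down a factor of $\ln t$:
$$\frac{dJ}{da} = \int_{0}^{1} - 2 t^{a} \log{\left(t \right)} \, dt = \frac{2}{\left(a + 1\right)^{2}}.$$

Repeating $6$ times in total — each differentiation brings down another $\ln t$ — gives
$$\frac{d^{6}J}{da^{6}} = \int_{0}^{1} - 2 t^{a} \log{\left(t \right)}^{6} \, dt = - \frac{1440}{\left(a + 1\right)^{7}},$$
and the integrand here is exactly the target integrand, so $I = - \frac{1440}{\left(a + 1\right)^{7}}$.

Setting $a = \frac{2}{5}$:
$$I = - \frac{112500000}{823543}.$$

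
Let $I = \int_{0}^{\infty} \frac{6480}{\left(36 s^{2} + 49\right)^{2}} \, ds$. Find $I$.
$\frac{270 \pi}{343}$

Start from the standard arctangent integral
$$J(a) = \int_{0}^{\infty} \frac{5}{a^{2} + s^{2}} \, ds = \frac{5 \pi}{2 a}.$$

Differentiating under the integral sign with respect to $a$,
$$\frac{dJ}{da} = \int_{0}^{\infty} - \frac{10 a}{\left(a^{2} + s^{2}\right)^{2}} \, ds = - \frac{5 \pi}{2 a^{2}},$$
so $\int_{0}^{\infty} \frac{5}{\left(a^{2} + s^{2}\right)^{2}} \, ds = \frac{5 \pi}{4 a^{3}}$.

Setting $a = \frac{7}{6}$:
$$I = \frac{270 \pi}{343}.$$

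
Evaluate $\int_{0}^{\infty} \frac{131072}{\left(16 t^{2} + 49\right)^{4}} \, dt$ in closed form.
$\frac{5120 \pi}{823543}$

Recall the elementary integral
$$J(a) = \int_{0}^{\infty} \frac{2}{a^{2} + t^{2}} \, dt = \frac{\pi}{a}.$$

Differentiating under the integral sign with respect to $a$,
$$\frac{dJ}{da} = \int_{0}^{\infty} - \frac{4 a}{\left(a^{2} + t^{2}\right)^{2}} \, dt = - \frac{\pi}{a^{2}},$$
so $\int_{0}^{\infty} \frac{2}{\left(a^{2} + t^{2}\right)^{2}} \, dt = \frac{\pi}{2 a^{3}}$.

Repeating — each differentiation of $1/(t^2+a^2)^j$ produces $-2ja/(t^2+a^2)^{j+1}$ — and dividing through by $-2ja$ at each step yields, after $3$ differentiations in total,
$$\int_{0}^{\infty} \frac{2}{\left(a^{2} + t^{2}\right)^{4}} \, dt = \frac{5 \pi}{16 a^{7}}.$$

Setting $a = \frac{7}{4}$:
$$I = \frac{5120 \pi}{823543}.$$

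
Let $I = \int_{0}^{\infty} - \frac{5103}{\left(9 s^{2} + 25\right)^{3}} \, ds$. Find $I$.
$- \frac{5103 \pi}{50000}$

Start from the standard arctangent integral
$$J(a) = \int_{0}^{\infty} - \frac{7}{a^{2} + s^{2}} \, ds = - \frac{7 \pi}{2 a}.$$

Differentiating under the integral sign with respect to $a$,
$$\frac{dJ}{da} = \int_{0}^{\infty} \frac{14 a}{\left(a^{2} + s^{2}\right)^{2}} \, ds = \frac{7 \pi}{2 a^{2}},$$
so $\int_{0}^{\infty} - \frac{7}{\left(a^{2} + s^{2}\right)^{2}} \, ds = - \frac{7 \pi}{4 a^{3}}$.

Repeating — each differentiation of $1/(s^2+a^2)^j$ produces $-2ja/(s^2+a^2)^{j+1}$ — and dividing through by $-2ja$ at each step yields, after $2$ differentiations in total,
$$\int_{0}^{\infty} - \frac{7}{\left(a^{2} + s^{2}\right)^{3}} \, ds = - \frac{21 \pi}{16 a^{5}}.$$

Setting $a = \frac{5}{3}$:
$$I = - \frac{5103 \pi}{50000}.$$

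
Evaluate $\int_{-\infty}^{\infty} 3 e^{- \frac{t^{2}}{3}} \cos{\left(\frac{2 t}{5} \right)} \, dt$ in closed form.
$\frac{3 \sqrt{3} \sqrt{\pi}}{e^{\frac{3}{25}}}$

Treat the cosine frequency as a parameter and define $I(b) = \int_{-\infty}^{\infty} 3 e^{- \frac{t^{2}}{3}} \cos{\left(b t \right)} \, dt$.

Differentiating under the integral sign,
$$I'(b) = \int_{-\infty}^{\infty} - 3 t e^{- \frac{t^{2}}{3}} \sin{\left(b t \right)} \, dt.$$

Integrate $\int_{-\infty}^{\infty} t \sin(b t)\, e^{- \frac{t^{2}}{3}}\, dt$ by parts with $u = \sin(b t)$ and $dv = t\, e^{- \frac{t^{2}}{3}}\, dt$, giving $v = - \frac{3 e^{- \frac{t^{2}}{3}}}{2}$. The boundary term vanishes and
$$\int_{-\infty}^{\infty} t \sin(b t)\, e^{- \frac{t^{2}}{3}}\, dt = \frac{3 b}{2} \int_{-\infty}^{\infty} \cos(b t)\, e^{- \frac{t^{2}}{3}}\, dt,$$
so $I'(b) = - \frac{3 b}{2}\, I(b)$.

This is a separable first-order ODE; solving with the initial condition $I(0) = \int_{-\infty}^{\infty} 3 e^{- \frac{t^{2}}{3}}\,dt = 3 \sqrt{3} \sqrt{\pi}$ gives
$$I(b) = 3 \sqrt{3} \sqrt{\pi} e^{- \frac{3 b^{2}}{4}}.$$

Setting $b = \frac{2}{5}$:
$$I = \frac{3 \sqrt{3} \sqrt{\pi}}{e^{\frac{3}{25}}}.$$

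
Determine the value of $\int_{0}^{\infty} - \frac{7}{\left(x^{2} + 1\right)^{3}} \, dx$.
$- \frac{21 \pi}{16}$

Recall the elementary integral
$$J(a) = \int_{0}^{\infty} - \frac{7}{a^{2} + x^{2}} \, dx = - \frac{7 \pi}{2 a}.$$

Differentiating under the integral sign with respect to $a$,
$$\frac{dJ}{da} = \int_{0}^{\infty} \frac{14 a}{\left(a^{2} + x^{2}\right)^{2}} \, dx = \frac{7 \pi}{2 a^{2}},$$
so $\int_{0}^{\infty} - \frac{7}{\left(a^{2} + x^{2}\right)^{2}} \, dx = - \frac{7 \pi}{4 a^{3}}$.

Repeating — each differentiation of $1/(x^2+a^2)^j$ produces $-2ja/(x^2+a^2)^{j+1}$ — and dividing through by $-2ja$ at each step yields, after $2$ differentiations in total,
$$\int_{0}^{\infty} - \frac{7}{\left(a^{2} + x^{2}\right)^{3}} \, dx = - \frac{21 \pi}{16 a^{5}}.$$

Setting $a = 1$:
$$I = - \frac{21 \pi}{16}.$$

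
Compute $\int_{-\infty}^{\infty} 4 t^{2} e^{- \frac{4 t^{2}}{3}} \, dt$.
$\frac{3 \sqrt{3} \sqrt{\pi}}{4}$

Consider the simpler parametrised integral
$$J(a) = \int_{-\infty}^{\infty} 4 e^{- a t^{2}} \, dt = \frac{4 \sqrt{\pi}}{\sqrt{a}}.$$

Differentiating under the integral sign brings down a factor of $(-t^2)$:
$$\frac{dJ}{da} = \int_{-\infty}^{\infty} - 4 t^{2} e^{- a t^{2}} \, dt = - \frac{2 \sqrt{\pi}}{a^{\frac{3}{2}}}.$$

The integral on the left is $-I$, so $I = \frac{2 \sqrt{\pi}}{a^{\frac{3}{2}}}$.

Setting $a = \frac{4}{3}$:
$$I = \frac{3 \sqrt{3} \sqrt{\pi}}{4}.$$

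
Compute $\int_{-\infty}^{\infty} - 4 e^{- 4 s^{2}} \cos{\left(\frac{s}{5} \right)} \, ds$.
$- \frac{2 \sqrt{\pi}}{e^{\frac{1}{400}}}$

Let $b$ denote the cosine frequency and define $I(b) = \int_{-\infty}^{\infty} - 4 e^{- 4 s^{2}} \cos{\left(b s \right)} \, ds$.

Differentiating under the integral sign,
$$I'(b) = \int_{-\infty}^{\infty} 4 s e^{- 4 s^{2}} \sin{\left(b s \right)} \, ds.$$

Integrate $\int_{-\infty}^{\infty} s \sin(b s)\, e^{- 4 s^{2}}\, ds$ by parts with $u = \sin(b s)$ and $dv = s\, e^{- 4 s^{2}}\, ds$, giving $v = - \frac{e^{- 4 s^{2}}}{8}$. The boundary term vanishes and
$$\int_{-\infty}^{\infty} s \sin(b s)\, e^{- 4 s^{2}}\, ds = \frac{b}{8} \int_{-\infty}^{\infty} \cos(b s)\, e^{- 4 s^{2}}\, ds,$$
so $I'(b) = - \frac{b}{8}\, I(b)$.

This is a separable first-order ODE; solving with the initial condition $I(0) = \int_{-\infty}^{\infty} - 4 e^{- 4 s^{2}}\,ds = - 2 \sqrt{\pi}$ gives
$$I(b) = - 2 \sqrt{\pi} e^{- \frac{b^{2}}{16}}.$$

Setting $b = \frac{1}{5}$:
$$I = - \frac{2 \sqrt{\pi}}{e^{\frac{1}{400}}}.$$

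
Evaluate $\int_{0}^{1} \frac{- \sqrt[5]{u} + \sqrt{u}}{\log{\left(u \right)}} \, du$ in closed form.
$\log{\left(\frac{5}{4} \right)}$

Introduce a parameter $a$ in the exponent: let $I(a) = \int_{0}^{1} \frac{- \sqrt[5]{u} + u^{a}}{\log{\left(u \right)}} \, du$.

Since $\dfrac{\partial}{\partial a}\,u^{a} = u^{a} \ln u$, the $\ln u$ in the denominator cancels and
$$\frac{dI}{da} = \int_{0}^{1} u^{a} \, du = \left[\frac{u^{a+1}}{a+1}\right]_0^1 = \frac{1}{a + 1}.$$

Integrating with respect to $a$ gives $I(a) = \log{\left(\frac{5 a}{6} + \frac{5}{6} \right)} + C$.

At $a = \frac{1}{5}$ the integrand is identically $0$, so $I(\frac{1}{5}) = 0$. The closed form gives $0$, hence $C = 0$.

Setting $a = \frac{1}{2}$:
$$I = \log{\left(\frac{5}{4} \right)}.$$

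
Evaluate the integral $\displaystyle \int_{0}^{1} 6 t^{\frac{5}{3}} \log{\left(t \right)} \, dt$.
$- \frac{27}{32}$

Begin with the known integral
$$J(a) = \int_{0}^{1} 6 t^{a} \, dt = \frac{6}{a + 1}.$$

Differentiating under the integral sign brings down a factor of $\ln t$:
$$\frac{dJ}{da} = \int_{0}^{1} 6 t^{a} \log{\left(t \right)} \, dt = - \frac{6}{\left(a + 1\right)^{2}}.$$

The integral on the left is $I$, so $I = - \frac{6}{\left(a + 1\right)^{2}}$.

Setting $a = \frac{5}{3}$:
$$I = - \frac{27}{32}.$$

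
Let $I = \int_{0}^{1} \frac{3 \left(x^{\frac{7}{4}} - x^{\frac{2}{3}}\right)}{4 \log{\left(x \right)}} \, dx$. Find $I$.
$\log{\left(\frac{\sqrt{2} \cdot 33^{\frac{3}{4}} \sqrt[4]{5}}{20} \right)}$

Replace the exponent $\frac{2}{3}$ by a parameter $a$: let $I(a) = \int_{0}^{1} \frac{3 \left(x^{\frac{7}{4}} - x^{a}\right)}{4 \log{\left(x \right)}} \, dx$.

Since $\dfrac{\partial}{\partial a}\,x^{a} = x^{a} \ln x$, the $\ln x$ in the denominator cancels and
$$\frac{dI}{da} = \int_{0}^{1} - \frac{3}{4} x^{a} \, dx = - \frac{3}{4} \left[\frac{x^{a+1}}{a+1}\right]_0^1 = - \frac{3}{4 a + 4}.$$

Integrating with respect to $a$ gives $I(a) = - \frac{3 \log{\left(a + 1 \right)}}{4} - \frac{3 \log{\left(2 \right)}}{2} + \frac{3 \log{\left(11 \right)}}{4} + C$.

At $a = \frac{7}{4}$ the integrand is identically $0$, so $I(\frac{7}{4}) = 0$. The closed form gives $0$, hence $C = 0$.

Setting $a = \frac{2}{3}$:
$$I = \log{\left(\frac{\sqrt{2} \cdot 33^{\frac{3}{4}} \sqrt[4]{5}}{20} \right)}.$$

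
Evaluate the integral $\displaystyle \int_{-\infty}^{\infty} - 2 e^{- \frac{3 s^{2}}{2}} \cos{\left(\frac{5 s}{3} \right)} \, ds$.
$- \frac{2 \sqrt{6} \sqrt{\pi}}{3 e^{\frac{25}{54}}}$

Let $b$ denote the cosine frequency and define $I(b) = \int_{-\infty}^{\infty} - 2 e^{- \frac{3 s^{2}}{2}} \cos{\left(b s \right)} \, ds$.

Differentiating under the integral sign,
$$I'(b) = \int_{-\infty}^{\infty} 2 s e^{- \frac{3 s^{2}}{2}} \sin{\left(b s \right)} \, ds.$$

Integrate $\int_{-\infty}^{\infty} s \sin(b s)\, e^{- \frac{3 s^{2}}{2}}\, ds$ by parts with $u = \sin(b s)$ and $dv = s\, e^{- \frac{3 s^{2}}{2}}\, ds$, giving $v = - \frac{e^{- \frac{3 s^{2}}{2}}}{3}$. The boundary term vanishes and
$$\int_{-\infty}^{\infty} s \sin(b s)\, e^{- \frac{3 s^{2}}{2}}\, ds = \frac{b}{3} \int_{-\infty}^{\infty} \cos(b s)\, e^{- \frac{3 s^{2}}{2}}\, ds,$$
so $I'(b) = - \frac{b}{3}\, I(b)$.

This is a separable first-order ODE; solving with the initial condition $I(0) = \int_{-\infty}^{\infty} - 2 e^{- \frac{3 s^{2}}{2}}\,ds = - \frac{2 \sqrt{6} \sqrt{\pi}}{3}$ gives
$$I(b) = - \frac{2 \sqrt{6} \sqrt{\pi} e^{- \frac{b^{2}}{6}}}{3}.$$

Setting $b = \frac{5}{3}$:
$$I = - \frac{2 \sqrt{6} \sqrt{\pi}}{3 e^{\frac{25}{54}}}.$$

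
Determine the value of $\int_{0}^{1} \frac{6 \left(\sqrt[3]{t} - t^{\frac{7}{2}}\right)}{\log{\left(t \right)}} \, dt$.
$\log{\left(\frac{262144}{387420489} \right)}$

Consider the one-parameter family: let $I(a) = \int_{0}^{1} \frac{6 \left(- t^{\frac{7}{2}} + t^{a}\right)}{\log{\left(t \right)}} \, dt$.

Since $\dfrac{\partial}{\partial a}\,t^{a} = t^{a} \ln t$, the $\ln t$ in the denominator cancels and
$$\frac{dI}{da} = \int_{0}^{1} 6 t^{a} \, dt = 6 \left[\frac{t^{a+1}}{a+1}\right]_0^1 = \frac{6}{a + 1}.$$

Integrating with respect to $a$ gives $I(a) = \log{\left(\frac{64 \left(a + 1\right)^{6}}{531441} \right)} + C$.

At $a = \frac{7}{2}$ the integrand is identically $0$, so $I(\frac{7}{2}) = 0$. The closed form gives $0$, hence $C = 0$.

Setting $a = \frac{1}{3}$:
$$I = \log{\left(\frac{262144}{387420489} \right)}.$$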